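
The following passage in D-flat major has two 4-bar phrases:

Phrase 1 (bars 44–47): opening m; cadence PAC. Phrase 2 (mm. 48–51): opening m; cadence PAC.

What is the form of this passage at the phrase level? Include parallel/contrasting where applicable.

Both phrases have the same opening (m) and the same cadence (perfect authentic cadence): the second is a restatement, not a consequent, so this is a repeated phrase rather than a period.

repeated phrase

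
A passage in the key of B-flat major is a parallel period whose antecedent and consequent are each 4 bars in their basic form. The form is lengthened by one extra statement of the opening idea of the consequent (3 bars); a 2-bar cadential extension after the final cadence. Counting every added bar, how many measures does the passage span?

13 measures

Basic parallel period: 4 + 4 = 8 bars.
8 (basic form) + 3 (extra statement) + 2 (cadential extension) = 13.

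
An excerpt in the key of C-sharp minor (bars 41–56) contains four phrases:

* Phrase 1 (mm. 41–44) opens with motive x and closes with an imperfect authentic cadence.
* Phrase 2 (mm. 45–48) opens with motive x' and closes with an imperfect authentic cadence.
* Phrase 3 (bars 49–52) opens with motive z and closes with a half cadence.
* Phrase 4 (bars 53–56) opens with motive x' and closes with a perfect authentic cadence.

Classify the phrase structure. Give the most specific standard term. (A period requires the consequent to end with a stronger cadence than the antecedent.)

Four phrases in two halves: the first half (mm. 41–48) ends with an imperfect authentic cadence, the second (measures 49–56) with a perfect authentic cadence — a large antecedent–consequent pair, i.e. a double period.
Phrase 3 begins with different material from phrase 1, making it contrasting.

contrasting double period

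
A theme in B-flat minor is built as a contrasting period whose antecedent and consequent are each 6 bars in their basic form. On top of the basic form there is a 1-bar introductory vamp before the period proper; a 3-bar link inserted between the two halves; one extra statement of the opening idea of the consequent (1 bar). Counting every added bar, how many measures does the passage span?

Basic contrasting period: 6 + 6 = 12 bars.
12 (basic form) + 1 (introduction) + 3 (link) + 1 (extra statement) = 17.

17 measures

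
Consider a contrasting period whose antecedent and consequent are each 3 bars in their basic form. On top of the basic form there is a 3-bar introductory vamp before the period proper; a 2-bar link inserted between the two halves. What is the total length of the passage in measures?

11 measures

Basic contrasting period: 3 + 3 = 6 bars.
6 (basic form) + 3 (introduction) + 2 (link) = 11.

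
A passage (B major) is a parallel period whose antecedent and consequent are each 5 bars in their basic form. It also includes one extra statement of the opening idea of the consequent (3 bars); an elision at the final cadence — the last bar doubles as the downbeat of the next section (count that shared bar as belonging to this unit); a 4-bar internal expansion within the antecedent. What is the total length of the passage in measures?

17 measures

Basic parallel period: 5 + 5 = 10 bars.
10 (basic form) + 3 (extra statement) + 4 (internal expansion) = 17.
The elision shares a bar with the next section but does not change this unit's count.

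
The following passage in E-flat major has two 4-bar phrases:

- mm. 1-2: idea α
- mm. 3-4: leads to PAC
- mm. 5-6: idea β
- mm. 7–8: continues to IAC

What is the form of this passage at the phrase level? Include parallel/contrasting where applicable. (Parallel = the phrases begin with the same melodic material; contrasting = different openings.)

phrase group

The second phrase closes with an imperfect authentic cadence, which is not stronger than the first phrase's perfect authentic cadence; without a weak→strong cadential pair there is no antecedent–consequent relationship, so this is a phrase group rather than a period.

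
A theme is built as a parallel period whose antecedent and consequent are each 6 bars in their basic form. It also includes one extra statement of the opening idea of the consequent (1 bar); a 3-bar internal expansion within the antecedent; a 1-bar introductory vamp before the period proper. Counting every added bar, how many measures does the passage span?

Basic parallel period: 6 + 6 = 12 bars.
12 (basic form) + 1 (extra statement) + 3 (internal expansion) + 1 (introduction) = 17.

17 measures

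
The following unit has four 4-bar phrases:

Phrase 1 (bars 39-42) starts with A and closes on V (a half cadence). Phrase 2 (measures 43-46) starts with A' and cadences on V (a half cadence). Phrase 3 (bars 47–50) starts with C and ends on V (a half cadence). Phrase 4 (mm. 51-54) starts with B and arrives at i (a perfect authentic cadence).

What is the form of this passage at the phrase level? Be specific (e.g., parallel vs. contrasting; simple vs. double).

contrasting double period

Four phrases in two halves: the first half (measures 39-46) ends with a half cadence, the second (measures 47-54) with a perfect authentic cadence — a large antecedent–consequent pair, i.e. a double period.
Phrase 3 begins with different material from phrase 1, making it contrasting.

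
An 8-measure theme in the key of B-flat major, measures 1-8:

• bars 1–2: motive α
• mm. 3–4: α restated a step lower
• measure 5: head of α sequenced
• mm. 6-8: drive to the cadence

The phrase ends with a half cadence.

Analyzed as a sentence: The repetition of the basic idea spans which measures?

The presentation of a sentence is the basic idea (measures 1–2) plus its repetition (mm. 3–4); the repetition of the basic idea is therefore mm. 3-4.

measures 3–4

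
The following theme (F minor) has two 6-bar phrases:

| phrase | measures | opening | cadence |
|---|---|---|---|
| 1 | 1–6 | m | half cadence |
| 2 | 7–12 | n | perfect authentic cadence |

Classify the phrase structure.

contrasting period

Phrase 1 ends with a half cadence (weaker) and phrase 2 with a perfect authentic cadence (stronger): antecedent + consequent = a period.
The two phrases open with different material (m / n), so the period is contrasting.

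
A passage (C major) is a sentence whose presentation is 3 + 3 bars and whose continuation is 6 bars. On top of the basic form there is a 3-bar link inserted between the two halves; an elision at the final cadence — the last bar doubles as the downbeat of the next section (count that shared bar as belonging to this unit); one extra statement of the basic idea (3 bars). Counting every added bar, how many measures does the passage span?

18 measures

Basic sentence: 3 + 3 + 6 = 12 bars.
12 (basic form) + 3 (link) + 3 (extra statement) = 18.
The elision shares a bar with the next section but does not change this unit's count.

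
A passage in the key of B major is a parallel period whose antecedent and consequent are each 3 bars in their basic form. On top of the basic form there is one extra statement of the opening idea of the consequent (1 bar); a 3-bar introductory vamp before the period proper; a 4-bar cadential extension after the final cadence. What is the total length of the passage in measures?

14 measures

Basic parallel period: 3 + 3 = 6 bars.
6 (basic form) + 1 (extra statement) + 3 (introduction) + 4 (cadential extension) = 14.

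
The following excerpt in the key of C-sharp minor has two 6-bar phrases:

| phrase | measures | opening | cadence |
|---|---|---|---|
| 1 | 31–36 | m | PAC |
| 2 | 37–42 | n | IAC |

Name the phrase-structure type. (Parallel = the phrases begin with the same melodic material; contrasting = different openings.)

phrase group

The second phrase closes with an imperfect authentic cadence, which is not stronger than the first phrase's perfect authentic cadence; without a weak→strong cadential pair there is no antecedent–consequent relationship, so this is a phrase group rather than a period.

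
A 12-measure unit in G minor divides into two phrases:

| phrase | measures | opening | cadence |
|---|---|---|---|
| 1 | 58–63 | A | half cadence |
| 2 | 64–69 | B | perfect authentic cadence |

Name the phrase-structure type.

contrasting period

Phrase 1 ends with a half cadence (weaker) and phrase 2 with a perfect authentic cadence (stronger): antecedent + consequent = a period.
The two phrases open with different material (A / B), so the period is contrasting.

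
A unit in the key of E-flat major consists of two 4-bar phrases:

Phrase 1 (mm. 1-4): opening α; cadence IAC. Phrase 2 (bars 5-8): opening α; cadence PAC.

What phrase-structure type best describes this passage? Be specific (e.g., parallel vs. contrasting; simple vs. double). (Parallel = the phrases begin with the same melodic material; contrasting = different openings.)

parallel period

Phrase 1 ends with an imperfect authentic cadence (weaker) and phrase 2 with a perfect authentic cadence (stronger): antecedent + consequent = a period.
The two phrases open with the same material (α / α), so the period is parallel.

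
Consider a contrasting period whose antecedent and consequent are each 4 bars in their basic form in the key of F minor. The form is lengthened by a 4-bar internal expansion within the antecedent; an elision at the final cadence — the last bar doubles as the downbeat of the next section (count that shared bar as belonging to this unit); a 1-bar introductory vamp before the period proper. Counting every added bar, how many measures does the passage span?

Basic contrasting period: 4 + 4 = 8 bars.
8 (basic form) + 4 (internal expansion) + 1 (introduction) = 13.
The elision shares a bar with the next section but does not change this unit's count.

13 measures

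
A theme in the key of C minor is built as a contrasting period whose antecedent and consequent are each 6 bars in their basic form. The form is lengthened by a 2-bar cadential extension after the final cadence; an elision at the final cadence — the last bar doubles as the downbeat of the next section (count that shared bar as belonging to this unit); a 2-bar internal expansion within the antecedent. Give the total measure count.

16 measures

Basic contrasting period: 6 + 6 = 12 bars.
12 (basic form) + 2 (cadential extension) + 2 (internal expansion) = 16.
The elision shares a bar with the next section but does not change this unit's count.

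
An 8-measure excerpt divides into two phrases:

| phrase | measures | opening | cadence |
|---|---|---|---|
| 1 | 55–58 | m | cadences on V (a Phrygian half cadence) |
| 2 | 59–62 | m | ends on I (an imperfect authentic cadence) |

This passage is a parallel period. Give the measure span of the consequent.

The antecedent is the phrase ending with the weaker cadence (Phrygian half cadence, phrase 1) and the consequent the one ending more conclusively (imperfect authentic cadence, phrase 2); the consequent is bars 59–62.

measures 59–62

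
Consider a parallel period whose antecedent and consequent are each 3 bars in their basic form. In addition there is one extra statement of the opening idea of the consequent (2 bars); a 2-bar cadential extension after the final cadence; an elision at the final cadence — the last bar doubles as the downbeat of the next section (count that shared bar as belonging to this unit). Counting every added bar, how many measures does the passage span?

Basic parallel period: 3 + 3 = 6 bars.
6 (basic form) + 2 (extra statement) + 2 (cadential extension) = 10.
The elision shares a bar with the next section but does not change this unit's count.

10 measures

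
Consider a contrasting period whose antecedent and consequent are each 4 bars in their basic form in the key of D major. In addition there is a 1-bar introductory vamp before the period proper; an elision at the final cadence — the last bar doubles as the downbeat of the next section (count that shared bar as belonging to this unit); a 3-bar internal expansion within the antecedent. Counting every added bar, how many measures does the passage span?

Basic contrasting period: 4 + 4 = 8 bars.
8 (basic form) + 1 (introduction) + 3 (internal expansion) = 12.
The elision shares a bar with the next section but does not change this unit's count.

12 measures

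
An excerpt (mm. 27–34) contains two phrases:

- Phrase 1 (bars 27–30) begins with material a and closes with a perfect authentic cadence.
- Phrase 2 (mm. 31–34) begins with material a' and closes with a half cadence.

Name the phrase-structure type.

The second phrase closes with a half cadence, which is not stronger than the first phrase's perfect authentic cadence; without a weak→strong cadential pair there is no antecedent–consequent relationship, so this is a phrase group rather than a period.

phrase group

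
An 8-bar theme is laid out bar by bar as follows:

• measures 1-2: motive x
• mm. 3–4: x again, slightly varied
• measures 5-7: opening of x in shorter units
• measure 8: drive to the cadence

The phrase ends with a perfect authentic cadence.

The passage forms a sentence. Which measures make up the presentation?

measures 1–4

The presentation of a sentence is the basic idea (mm. 1–2) plus its repetition (mm. 3–4); the presentation is therefore mm. 1–4.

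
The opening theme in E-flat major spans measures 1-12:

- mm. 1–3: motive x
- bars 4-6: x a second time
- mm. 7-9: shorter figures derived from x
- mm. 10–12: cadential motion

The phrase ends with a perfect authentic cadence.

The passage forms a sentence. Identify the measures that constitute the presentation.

measures 1–6

The presentation of a sentence is the basic idea (bars 1-3) plus its repetition (mm. 4–6); the presentation is therefore measures 1-6.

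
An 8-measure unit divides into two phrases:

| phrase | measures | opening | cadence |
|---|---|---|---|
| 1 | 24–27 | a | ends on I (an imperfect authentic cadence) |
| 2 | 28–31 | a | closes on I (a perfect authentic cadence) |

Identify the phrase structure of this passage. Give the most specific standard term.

parallel period

Phrase 1 ends with an imperfect authentic cadence (weaker) and phrase 2 with a perfect authentic cadence (stronger): antecedent + consequent = a period.
The two phrases open with the same material (a / a), so the period is parallel.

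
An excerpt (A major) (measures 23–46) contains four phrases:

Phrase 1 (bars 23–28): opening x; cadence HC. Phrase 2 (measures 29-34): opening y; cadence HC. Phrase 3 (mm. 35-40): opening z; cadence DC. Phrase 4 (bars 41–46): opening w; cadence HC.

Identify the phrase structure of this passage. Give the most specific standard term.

Phrase 4 ends with a half cadence, no stronger than phrase 2's half cadence, so the four phrases do not form a double period; nor do phrases 3–4 duplicate 1–2, so it is not a repeated period. With no phrase reaching a conclusive cadence, the passage is a phrase group.

phrase group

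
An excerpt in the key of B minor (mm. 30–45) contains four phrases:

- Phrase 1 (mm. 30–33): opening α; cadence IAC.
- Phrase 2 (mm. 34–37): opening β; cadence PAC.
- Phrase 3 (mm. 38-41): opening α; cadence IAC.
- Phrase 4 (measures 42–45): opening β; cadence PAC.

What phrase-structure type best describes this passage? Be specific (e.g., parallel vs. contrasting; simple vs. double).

The cadence pattern IAC–PAC–IAC–PAC is weak–strong twice, and phrases 3–4 restate phrases 1–2: a period heard twice, not a double period (which would end weakly at phrase 2).

repeated period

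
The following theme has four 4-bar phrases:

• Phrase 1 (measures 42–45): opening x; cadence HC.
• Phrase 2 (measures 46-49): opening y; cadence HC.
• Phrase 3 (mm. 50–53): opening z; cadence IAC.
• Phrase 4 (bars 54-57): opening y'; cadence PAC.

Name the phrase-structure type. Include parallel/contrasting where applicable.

contrasting double period

Four phrases in two halves: the first half (measures 42-49) ends with a half cadence, the second (bars 50–57) with a perfect authentic cadence — a large antecedent–consequent pair, i.e. a double period.
Phrase 3 begins with different material from phrase 1, making it contrasting.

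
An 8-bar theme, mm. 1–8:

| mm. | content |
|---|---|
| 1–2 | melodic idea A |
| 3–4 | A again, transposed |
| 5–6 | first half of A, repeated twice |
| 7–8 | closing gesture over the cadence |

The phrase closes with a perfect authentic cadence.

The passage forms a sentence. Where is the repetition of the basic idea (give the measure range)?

measures 3–4

The presentation of a sentence is the basic idea (mm. 1-2) plus its repetition (mm. 3-4); the repetition of the basic idea is therefore measures 3–4.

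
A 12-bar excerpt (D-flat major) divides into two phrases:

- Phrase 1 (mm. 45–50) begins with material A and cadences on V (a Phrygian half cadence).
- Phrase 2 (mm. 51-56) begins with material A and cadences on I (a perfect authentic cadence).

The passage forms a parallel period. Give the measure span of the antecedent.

The antecedent is the phrase ending with the weaker cadence (Phrygian half cadence, phrase 1) and the consequent the one ending more conclusively (perfect authentic cadence, phrase 2); the antecedent is mm. 45-50.

measures 45–50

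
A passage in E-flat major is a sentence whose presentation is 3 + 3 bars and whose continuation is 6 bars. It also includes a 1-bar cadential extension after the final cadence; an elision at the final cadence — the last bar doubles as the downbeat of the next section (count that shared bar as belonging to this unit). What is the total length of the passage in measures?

13 measures

Basic sentence: 3 + 3 + 6 = 12 bars.
12 (basic form) + 1 (cadential extension) = 13.
The elision shares a bar with the next section but does not change this unit's count.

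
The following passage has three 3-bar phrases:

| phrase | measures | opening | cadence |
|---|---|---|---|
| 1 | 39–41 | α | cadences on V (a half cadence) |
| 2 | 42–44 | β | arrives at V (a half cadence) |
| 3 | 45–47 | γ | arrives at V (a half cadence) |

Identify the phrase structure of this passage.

The final phrase closes with a half cadence, which is not stronger than the preceding half cadence; the 3 phrases lack an overall antecedent–consequent design and so form a phrase group.

phrase group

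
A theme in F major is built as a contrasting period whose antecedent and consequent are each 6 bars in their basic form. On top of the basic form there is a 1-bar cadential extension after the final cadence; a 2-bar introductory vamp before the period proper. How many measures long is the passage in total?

15 measures

Basic contrasting period: 6 + 6 = 12 bars.
12 (basic form) + 1 (cadential extension) + 2 (introduction) = 15.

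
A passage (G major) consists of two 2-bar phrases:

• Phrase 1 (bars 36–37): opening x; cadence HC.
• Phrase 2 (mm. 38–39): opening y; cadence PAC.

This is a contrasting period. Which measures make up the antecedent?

measures 36–37

The phrase ending with the weaker cadence (half cadence) is the antecedent; the one ending more conclusively (perfect authentic cadence) is the consequent. The antecedent is measures 36–37.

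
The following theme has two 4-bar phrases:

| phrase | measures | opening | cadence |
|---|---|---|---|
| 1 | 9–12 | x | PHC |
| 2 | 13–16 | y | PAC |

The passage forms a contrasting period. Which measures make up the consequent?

The antecedent is the phrase ending with the weaker cadence (Phrygian half cadence, phrase 1) and the consequent the one ending more conclusively (perfect authentic cadence, phrase 2); the consequent is measures 13-16.

measures 13–16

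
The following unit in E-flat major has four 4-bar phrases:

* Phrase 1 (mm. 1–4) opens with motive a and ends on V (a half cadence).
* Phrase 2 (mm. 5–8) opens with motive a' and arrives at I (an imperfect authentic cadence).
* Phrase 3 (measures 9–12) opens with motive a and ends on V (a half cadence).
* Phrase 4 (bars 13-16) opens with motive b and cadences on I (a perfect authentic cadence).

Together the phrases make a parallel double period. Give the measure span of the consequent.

measures 9–16

In a double period the first pair of phrases (ending imperfect authentic cadence) is the large antecedent and the second pair (ending perfect authentic cadence) is the large consequent; the consequent is measures 9–16.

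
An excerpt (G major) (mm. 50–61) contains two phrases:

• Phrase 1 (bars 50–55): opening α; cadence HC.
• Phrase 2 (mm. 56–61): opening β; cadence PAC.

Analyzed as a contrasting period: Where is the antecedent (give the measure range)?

The antecedent is the phrase ending with the weaker cadence (half cadence, phrase 1) and the consequent the one ending more conclusively (perfect authentic cadence, phrase 2); the antecedent is measures 50–55.

measures 50–55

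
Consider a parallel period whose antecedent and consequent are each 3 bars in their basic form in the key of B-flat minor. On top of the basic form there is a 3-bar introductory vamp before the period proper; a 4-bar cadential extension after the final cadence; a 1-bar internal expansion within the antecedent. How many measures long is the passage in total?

Basic parallel period: 3 + 3 = 6 bars.
6 (basic form) + 3 (introduction) + 4 (cadential extension) + 1 (internal expansion) = 14.

14 measures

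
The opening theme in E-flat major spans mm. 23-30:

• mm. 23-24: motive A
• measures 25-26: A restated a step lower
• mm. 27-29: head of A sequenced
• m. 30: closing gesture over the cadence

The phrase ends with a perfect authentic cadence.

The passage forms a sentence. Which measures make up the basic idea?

The presentation of a sentence is the basic idea (measures 23–24) plus its repetition (bars 25–26); the basic idea is therefore measures 23–24.

measures 23–24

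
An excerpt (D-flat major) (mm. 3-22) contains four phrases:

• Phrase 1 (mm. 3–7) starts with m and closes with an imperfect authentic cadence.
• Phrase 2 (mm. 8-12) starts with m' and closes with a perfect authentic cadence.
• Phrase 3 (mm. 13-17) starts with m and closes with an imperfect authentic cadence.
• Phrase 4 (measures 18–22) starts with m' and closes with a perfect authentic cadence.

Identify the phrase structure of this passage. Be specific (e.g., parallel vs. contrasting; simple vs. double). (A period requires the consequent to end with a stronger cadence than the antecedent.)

The cadence pattern IAC–PAC–IAC–PAC is weak–strong twice, and phrases 3–4 restate phrases 1–2: a period heard twice, not a double period (which would end weakly at phrase 2).

repeated period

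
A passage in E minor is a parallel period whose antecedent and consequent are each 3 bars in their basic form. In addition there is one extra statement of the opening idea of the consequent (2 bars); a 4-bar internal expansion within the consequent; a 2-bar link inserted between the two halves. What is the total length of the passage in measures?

Basic parallel period: 3 + 3 = 6 bars.
6 (basic form) + 2 (extra statement) + 4 (internal expansion) + 2 (link) = 14.

14 measures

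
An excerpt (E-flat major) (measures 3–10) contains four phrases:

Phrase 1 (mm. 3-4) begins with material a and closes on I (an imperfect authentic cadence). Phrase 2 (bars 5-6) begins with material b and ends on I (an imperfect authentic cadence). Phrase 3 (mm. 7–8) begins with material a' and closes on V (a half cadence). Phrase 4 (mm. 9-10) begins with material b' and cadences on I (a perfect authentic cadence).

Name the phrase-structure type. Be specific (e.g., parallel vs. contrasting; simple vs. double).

Four phrases in two halves: the first half (bars 3-6) ends with an imperfect authentic cadence, the second (mm. 7-10) with a perfect authentic cadence — a large antecedent–consequent pair, i.e. a double period.
Phrase 3 begins with the same material as phrase 1, making it parallel.

parallel double period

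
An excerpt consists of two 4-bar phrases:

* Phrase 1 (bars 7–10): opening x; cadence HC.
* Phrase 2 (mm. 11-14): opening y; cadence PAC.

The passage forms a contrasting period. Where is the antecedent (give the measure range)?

The antecedent is the phrase ending with the weaker cadence (half cadence, phrase 1) and the consequent the one ending more conclusively (perfect authentic cadence, phrase 2); the antecedent is bars 7–10.

measures 7–10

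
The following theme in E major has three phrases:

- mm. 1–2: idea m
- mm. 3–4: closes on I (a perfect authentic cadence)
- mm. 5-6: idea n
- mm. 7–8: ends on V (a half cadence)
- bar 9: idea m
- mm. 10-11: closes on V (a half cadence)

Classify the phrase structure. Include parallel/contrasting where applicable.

The final phrase closes with a half cadence, which is not stronger than the preceding half cadence; the 3 phrases lack an overall antecedent–consequent design and so form a phrase group.

phrase group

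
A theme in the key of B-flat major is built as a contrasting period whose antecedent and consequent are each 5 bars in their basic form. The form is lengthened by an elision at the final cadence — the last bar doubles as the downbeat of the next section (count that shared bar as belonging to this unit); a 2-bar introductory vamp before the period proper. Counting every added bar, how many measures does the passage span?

12 measures

Basic contrasting period: 5 + 5 = 10 bars.
10 (basic form) + 2 (introduction) = 12.
The elision shares a bar with the next section but does not change this unit's count.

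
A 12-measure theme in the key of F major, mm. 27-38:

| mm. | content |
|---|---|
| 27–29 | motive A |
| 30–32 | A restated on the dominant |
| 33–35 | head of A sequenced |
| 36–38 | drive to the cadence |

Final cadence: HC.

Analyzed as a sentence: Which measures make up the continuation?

After the presentation (bars 27–32), the continuation covers the fragmentation through the cadence: mm. 33-38.

measures 33–38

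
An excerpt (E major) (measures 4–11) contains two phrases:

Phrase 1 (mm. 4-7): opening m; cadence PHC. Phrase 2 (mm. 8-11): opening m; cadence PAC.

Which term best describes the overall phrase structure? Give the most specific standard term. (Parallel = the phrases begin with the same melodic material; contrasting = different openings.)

parallel period

Phrase 1 ends with a Phrygian half cadence (weaker) and phrase 2 with a perfect authentic cadence (stronger): antecedent + consequent = a period.
The two phrases open with the same material (m / m), so the period is parallel.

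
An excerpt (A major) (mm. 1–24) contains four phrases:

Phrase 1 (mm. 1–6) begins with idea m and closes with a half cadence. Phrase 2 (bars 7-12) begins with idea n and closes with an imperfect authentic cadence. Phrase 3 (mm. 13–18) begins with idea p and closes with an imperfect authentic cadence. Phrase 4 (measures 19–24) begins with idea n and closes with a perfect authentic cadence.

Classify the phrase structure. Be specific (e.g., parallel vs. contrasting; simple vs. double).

contrasting double period

Four phrases in two halves: the first half (measures 1-12) ends with an imperfect authentic cadence, the second (bars 13–24) with a perfect authentic cadence — a large antecedent–consequent pair, i.e. a double period.
Phrase 3 begins with different material from phrase 1, making it contrasting.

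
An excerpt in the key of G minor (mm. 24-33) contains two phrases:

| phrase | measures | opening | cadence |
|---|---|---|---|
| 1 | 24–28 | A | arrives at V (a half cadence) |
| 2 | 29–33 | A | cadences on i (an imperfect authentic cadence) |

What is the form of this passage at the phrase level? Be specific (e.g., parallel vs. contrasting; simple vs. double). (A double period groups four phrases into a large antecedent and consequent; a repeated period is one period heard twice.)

parallel period

Phrase 1 ends with a half cadence (weaker) and phrase 2 with an imperfect authentic cadence (stronger): antecedent + consequent = a period.
The two phrases open with the same material (A / A), so the period is parallel.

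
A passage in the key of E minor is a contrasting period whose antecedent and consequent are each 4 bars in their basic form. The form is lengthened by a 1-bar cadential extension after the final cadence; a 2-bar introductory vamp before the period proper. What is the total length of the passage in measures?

11 measures

Basic contrasting period: 4 + 4 = 8 bars.
8 (basic form) + 1 (cadential extension) + 2 (introduction) = 11.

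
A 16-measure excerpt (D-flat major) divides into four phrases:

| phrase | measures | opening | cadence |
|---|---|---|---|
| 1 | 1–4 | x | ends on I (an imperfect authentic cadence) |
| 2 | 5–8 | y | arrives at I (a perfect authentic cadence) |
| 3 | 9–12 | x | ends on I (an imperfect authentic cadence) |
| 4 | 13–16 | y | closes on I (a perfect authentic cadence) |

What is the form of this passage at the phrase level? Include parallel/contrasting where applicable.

repeated period

The cadence pattern IAC–PAC–IAC–PAC is weak–strong twice, and phrases 3–4 restate phrases 1–2: a period heard twice, not a double period (which would end weakly at phrase 2).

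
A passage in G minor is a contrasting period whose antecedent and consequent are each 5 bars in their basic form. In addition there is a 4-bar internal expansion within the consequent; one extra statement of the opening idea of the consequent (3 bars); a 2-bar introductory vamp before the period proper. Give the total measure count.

19 measures

Basic contrasting period: 5 + 5 = 10 bars.
10 (basic form) + 4 (internal expansion) + 3 (extra statement) + 2 (introduction) = 19.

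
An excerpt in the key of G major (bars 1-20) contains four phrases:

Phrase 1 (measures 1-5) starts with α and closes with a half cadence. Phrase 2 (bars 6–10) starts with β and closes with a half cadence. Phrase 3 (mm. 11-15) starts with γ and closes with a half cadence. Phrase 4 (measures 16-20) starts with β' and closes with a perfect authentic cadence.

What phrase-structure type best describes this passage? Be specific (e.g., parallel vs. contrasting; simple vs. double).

Four phrases in two halves: the first half (mm. 1–10) ends with a half cadence, the second (bars 11–20) with a perfect authentic cadence — a large antecedent–consequent pair, i.e. a double period.
Phrase 3 begins with different material from phrase 1, making it contrasting.

contrasting double period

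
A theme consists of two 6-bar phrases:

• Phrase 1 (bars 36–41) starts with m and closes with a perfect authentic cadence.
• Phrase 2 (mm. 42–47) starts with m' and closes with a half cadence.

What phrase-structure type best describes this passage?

The second phrase closes with a half cadence, which is not stronger than the first phrase's perfect authentic cadence; without a weak→strong cadential pair there is no antecedent–consequent relationship, so this is a phrase group rather than a period.

phrase group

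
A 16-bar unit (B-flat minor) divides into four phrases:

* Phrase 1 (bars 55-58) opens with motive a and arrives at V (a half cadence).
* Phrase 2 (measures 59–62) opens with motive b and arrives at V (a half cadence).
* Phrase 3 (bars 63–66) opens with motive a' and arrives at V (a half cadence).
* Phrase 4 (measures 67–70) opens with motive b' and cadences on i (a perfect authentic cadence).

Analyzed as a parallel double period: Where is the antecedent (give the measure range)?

In a double period the four phrases pair into a large antecedent (phrases 1–2, ending half cadence) and a large consequent (phrases 3–4, ending perfect authentic cadence). The antecedent spans measures 55–62.

measures 55–62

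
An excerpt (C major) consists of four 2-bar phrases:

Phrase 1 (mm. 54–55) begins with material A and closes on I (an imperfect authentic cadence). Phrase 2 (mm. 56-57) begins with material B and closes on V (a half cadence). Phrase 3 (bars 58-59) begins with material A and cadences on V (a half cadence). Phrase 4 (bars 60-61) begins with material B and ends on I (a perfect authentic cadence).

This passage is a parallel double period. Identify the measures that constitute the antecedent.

measures 54–57

In a double period the four phrases pair into a large antecedent (phrases 1–2, ending half cadence) and a large consequent (phrases 3–4, ending perfect authentic cadence). The antecedent spans measures 54-57.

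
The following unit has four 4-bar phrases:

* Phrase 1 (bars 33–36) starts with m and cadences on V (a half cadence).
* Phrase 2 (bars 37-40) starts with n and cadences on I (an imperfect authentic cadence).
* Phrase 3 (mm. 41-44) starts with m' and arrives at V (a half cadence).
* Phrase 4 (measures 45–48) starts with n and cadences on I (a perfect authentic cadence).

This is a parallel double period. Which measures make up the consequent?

In a double period the first pair of phrases (ending imperfect authentic cadence) is the large antecedent and the second pair (ending perfect authentic cadence) is the large consequent; the consequent is measures 41–48.

measures 41–48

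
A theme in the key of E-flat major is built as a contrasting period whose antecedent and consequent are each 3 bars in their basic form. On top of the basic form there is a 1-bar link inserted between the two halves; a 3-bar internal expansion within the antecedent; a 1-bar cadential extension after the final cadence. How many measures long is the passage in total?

11 measures

Basic contrasting period: 3 + 3 = 6 bars.
6 (basic form) + 1 (link) + 3 (internal expansion) + 1 (cadential extension) = 11.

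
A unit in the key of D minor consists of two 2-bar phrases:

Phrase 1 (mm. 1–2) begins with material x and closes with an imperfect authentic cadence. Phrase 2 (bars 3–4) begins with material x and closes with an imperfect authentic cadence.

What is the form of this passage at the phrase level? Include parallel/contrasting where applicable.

repeated phrase

Both phrases have the same opening (x) and the same cadence (imperfect authentic cadence): the second is a restatement, not a consequent, so this is a repeated phrase rather than a period.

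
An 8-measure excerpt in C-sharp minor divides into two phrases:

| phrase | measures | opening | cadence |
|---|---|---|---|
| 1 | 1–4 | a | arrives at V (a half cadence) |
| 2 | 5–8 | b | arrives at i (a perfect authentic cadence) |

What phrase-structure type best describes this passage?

Phrase 1 ends with a half cadence (weaker) and phrase 2 with a perfect authentic cadence (stronger): antecedent + consequent = a period.
The two phrases open with different material (a / b), so the period is contrasting.

contrasting period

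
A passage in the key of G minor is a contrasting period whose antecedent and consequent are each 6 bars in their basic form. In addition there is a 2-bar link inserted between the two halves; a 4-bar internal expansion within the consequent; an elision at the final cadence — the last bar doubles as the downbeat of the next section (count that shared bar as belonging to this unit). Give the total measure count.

18 measures

Basic contrasting period: 6 + 6 = 12 bars.
12 (basic form) + 2 (link) + 4 (internal expansion) = 18.
The elision shares a bar with the next section but does not change this unit's count.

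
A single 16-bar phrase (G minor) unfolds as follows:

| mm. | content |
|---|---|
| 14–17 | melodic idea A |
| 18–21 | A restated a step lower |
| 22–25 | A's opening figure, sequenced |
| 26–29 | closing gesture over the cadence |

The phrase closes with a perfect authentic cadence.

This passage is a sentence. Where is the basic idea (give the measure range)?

measures 14–17

The presentation of a sentence is the basic idea (measures 14-17) plus its repetition (mm. 18–21); the basic idea is therefore bars 14-17.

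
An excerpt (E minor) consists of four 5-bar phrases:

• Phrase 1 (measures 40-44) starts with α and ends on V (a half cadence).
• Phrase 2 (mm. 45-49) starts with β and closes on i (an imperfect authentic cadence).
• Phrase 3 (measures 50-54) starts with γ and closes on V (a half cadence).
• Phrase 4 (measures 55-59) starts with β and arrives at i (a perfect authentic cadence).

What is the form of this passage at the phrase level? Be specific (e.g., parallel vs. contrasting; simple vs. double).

contrasting double period

Four phrases in two halves: the first half (bars 40–49) ends with an imperfect authentic cadence, the second (mm. 50–59) with a perfect authentic cadence — a large antecedent–consequent pair, i.e. a double period.
Phrase 3 begins with different material from phrase 1, making it contrasting.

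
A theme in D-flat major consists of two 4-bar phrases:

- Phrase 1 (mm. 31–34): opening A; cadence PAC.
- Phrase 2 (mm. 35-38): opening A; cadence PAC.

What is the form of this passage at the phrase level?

Both phrases have the same opening (A) and the same cadence (perfect authentic cadence): the second is a restatement, not a consequent, so this is a repeated phrase rather than a period.

repeated phrase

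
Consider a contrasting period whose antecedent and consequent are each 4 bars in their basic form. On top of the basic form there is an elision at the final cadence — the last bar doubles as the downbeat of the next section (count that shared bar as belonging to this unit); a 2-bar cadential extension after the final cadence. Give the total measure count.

10 measures

Basic contrasting period: 4 + 4 = 8 bars.
8 (basic form) + 2 (cadential extension) = 10.
The elision shares a bar with the next section but does not change this unit's count.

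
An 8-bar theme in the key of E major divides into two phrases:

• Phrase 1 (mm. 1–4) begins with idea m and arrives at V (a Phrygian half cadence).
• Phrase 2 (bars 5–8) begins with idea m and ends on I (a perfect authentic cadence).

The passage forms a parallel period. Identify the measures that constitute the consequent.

The antecedent is the phrase ending with the weaker cadence (Phrygian half cadence, phrase 1) and the consequent the one ending more conclusively (perfect authentic cadence, phrase 2); the consequent is measures 5–8.

measures 5–8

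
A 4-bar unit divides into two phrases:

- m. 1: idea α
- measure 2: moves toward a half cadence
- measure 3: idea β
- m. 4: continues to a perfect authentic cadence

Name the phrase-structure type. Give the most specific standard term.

Phrase 1 ends with a half cadence (weaker) and phrase 2 with a perfect authentic cadence (stronger): antecedent + consequent = a period.
The two phrases open with different material (α / β), so the period is contrasting.

contrasting period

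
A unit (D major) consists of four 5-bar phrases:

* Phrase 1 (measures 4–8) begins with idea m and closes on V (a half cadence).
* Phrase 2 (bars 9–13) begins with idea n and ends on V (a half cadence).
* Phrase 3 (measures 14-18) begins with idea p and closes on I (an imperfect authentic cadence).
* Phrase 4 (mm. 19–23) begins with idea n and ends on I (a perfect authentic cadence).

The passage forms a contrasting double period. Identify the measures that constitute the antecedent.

In a double period the four phrases pair into a large antecedent (phrases 1–2, ending half cadence) and a large consequent (phrases 3–4, ending perfect authentic cadence). The antecedent spans mm. 4–13.

measures 4–13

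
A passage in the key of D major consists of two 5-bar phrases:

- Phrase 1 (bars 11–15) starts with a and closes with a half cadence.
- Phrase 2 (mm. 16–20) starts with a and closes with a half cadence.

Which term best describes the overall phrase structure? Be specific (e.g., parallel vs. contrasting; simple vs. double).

repeated phrase

Both phrases have the same opening (a) and the same cadence (half cadence): the second is a restatement, not a consequent, so this is a repeated phrase rather than a period.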